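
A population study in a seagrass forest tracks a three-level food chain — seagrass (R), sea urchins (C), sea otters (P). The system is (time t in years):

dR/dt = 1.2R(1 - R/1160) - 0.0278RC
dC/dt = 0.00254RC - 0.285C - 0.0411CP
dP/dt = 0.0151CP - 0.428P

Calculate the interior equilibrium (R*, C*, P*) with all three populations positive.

R* ≈ 398, C* ≈ 28.3, P* ≈ 17.7

From dP/dt = 0: 0.0151C* = 0.428, so C* = 28.3.
From dR/dt = 0: 1.2(1 - R*/1160) = 0.0278·28.3, giving R* = 1160·(1 - 0.657) = 398.
From dC/dt = 0: 0.00254·398 - 0.285 = 0.0411P*, so P* = 0.727/0.0411 = 17.7.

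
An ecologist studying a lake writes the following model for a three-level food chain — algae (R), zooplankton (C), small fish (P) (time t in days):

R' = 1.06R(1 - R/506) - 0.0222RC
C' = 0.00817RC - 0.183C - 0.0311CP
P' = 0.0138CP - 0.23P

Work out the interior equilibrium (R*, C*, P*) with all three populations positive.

From dP/dt = 0: 0.0138C* = 0.23, so C* = 16.7.
From dR/dt = 0: 1.06(1 - R*/506) = 0.0222·16.7, giving R* = 506·(1 - 0.349) = 329.
From dC/dt = 0: 0.00817·329 - 0.183 = 0.0311P*, so P* = 2.51/0.0311 = 80.6.

R* ≈ 329, C* ≈ 16.7, P* ≈ 80.6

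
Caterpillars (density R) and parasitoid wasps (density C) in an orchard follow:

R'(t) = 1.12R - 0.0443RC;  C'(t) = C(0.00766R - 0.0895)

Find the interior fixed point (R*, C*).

Set dC/dt = 0 with C > 0: 0.00766R - 0.0895 = 0, so R* = 0.0895/0.00766 = 11.7.
Set dR/dt = 0 with R > 0: 1.12 - 0.0443C = 0, so C* = 1.12/0.0443 = 25.3.

R* ≈ 11.7, C* ≈ 25.3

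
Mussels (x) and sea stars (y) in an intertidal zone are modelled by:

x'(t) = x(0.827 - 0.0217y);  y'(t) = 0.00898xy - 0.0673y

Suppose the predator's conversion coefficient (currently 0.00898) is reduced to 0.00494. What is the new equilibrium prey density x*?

x* ≈ 13.6

At the interior fixed point, setting dy/dt = 0 with y > 0 fixes x* = (predator death rate)/(xy coefficient) — independent of the other coefficients.
With the change, x* = 0.0673/0.00494 = 13.6; it rises from 7.49.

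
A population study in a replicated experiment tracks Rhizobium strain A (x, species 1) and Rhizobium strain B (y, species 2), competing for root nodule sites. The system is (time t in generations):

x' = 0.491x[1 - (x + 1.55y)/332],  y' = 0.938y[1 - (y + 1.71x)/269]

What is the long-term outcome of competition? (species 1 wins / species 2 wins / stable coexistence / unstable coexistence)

Compare the nullcline intercepts: K1/α12 = 332/1.55 = 214 < K2 = 269; K2/α21 = 269/1.71 = 157 < K1 = 332.
Since both are reversed, neither can invade when rare; the interior point is a saddle.

unstable coexistence (outcome depends on initial conditions)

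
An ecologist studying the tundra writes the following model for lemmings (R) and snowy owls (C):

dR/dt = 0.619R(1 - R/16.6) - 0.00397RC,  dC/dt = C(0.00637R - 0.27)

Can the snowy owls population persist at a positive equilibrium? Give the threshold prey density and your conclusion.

The predator equation gives dC/dt > 0 only when R > 0.27/0.00637 = 42.4.
Without the predator, R → K = 16.6. Since 16.6 < 42.4, the predator cannot invade.

Threshold R = 42.4; K < 42.4, so no, the predator goes extinct.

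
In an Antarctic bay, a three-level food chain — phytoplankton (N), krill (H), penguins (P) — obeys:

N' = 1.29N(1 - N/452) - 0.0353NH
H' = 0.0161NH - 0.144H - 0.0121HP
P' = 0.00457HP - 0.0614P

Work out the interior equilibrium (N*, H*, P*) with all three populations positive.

N* ≈ 286, H* ≈ 13.4, P* ≈ 368

From dP/dt = 0: 0.00457H* = 0.0614, so H* = 13.4.
From dN/dt = 0: 1.29(1 - N*/452) = 0.0353·13.4, giving N* = 452·(1 - 0.368) = 286.
From dH/dt = 0: 0.0161·286 - 0.144 = 0.0121P*, so P* = 4.46/0.0121 = 368.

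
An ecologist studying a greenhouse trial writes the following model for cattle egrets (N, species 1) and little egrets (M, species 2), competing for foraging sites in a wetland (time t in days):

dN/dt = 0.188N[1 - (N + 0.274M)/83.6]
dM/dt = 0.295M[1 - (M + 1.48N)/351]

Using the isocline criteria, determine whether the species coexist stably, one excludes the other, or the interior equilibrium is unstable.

Compare the nullcline intercepts: K1/α12 = 83.6/0.274 = 305 < K2 = 351; K2/α21 = 351/1.48 = 237 > K1 = 83.6.
Since the inequalities point opposite ways, species 2 can invade but species 1 cannot.

species 2 excludes species 1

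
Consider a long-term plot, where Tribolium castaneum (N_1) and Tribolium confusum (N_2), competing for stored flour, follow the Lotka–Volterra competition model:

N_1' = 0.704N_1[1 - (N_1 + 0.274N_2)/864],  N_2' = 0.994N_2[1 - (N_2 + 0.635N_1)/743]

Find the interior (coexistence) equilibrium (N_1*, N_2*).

Setting both brackets to zero gives the nullclines N_1 + 0.274N_2 = 864 and 0.635N_1 + N_2 = 743.
Substituting N_2 = 743 - 0.635N_1 into the first: N_1(1 - 0.274·0.635) = 864 - 0.274·743.
So N_1* = 660/0.826 = 800, and then N_2* = 743 - 0.635·800 = 235.

N_1* ≈ 800, N_2* ≈ 235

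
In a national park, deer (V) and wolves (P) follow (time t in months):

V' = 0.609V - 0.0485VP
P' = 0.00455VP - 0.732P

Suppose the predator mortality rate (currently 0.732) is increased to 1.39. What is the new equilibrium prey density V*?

V* ≈ 305

At the interior fixed point, setting dP/dt = 0 with P > 0 fixes V* = (predator death rate)/(VP coefficient) — independent of the other coefficients.
With the change, V* = 1.39/0.00455 = 305; it rises from 161.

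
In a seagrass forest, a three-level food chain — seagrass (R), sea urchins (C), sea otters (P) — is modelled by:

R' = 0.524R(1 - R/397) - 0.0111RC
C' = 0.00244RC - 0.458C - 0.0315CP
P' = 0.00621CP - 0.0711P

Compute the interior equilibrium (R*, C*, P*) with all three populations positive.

From dP/dt = 0: 0.00621C* = 0.0711, so C* = 11.4.
From dR/dt = 0: 0.524(1 - R*/397) = 0.0111·11.4, giving R* = 397·(1 - 0.243) = 301.
From dC/dt = 0: 0.00244·301 - 0.458 = 0.0315P*, so P* = 0.276/0.0315 = 8.75.

R* ≈ 301, C* ≈ 11.4, P* ≈ 8.75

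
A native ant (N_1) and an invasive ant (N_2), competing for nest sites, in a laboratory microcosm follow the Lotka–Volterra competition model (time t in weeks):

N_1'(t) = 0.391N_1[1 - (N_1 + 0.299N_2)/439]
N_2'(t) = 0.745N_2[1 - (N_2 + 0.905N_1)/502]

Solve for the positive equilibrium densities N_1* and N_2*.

N_1* ≈ 396, N_2* ≈ 144

Setting both brackets to zero gives the nullclines N_1 + 0.299N_2 = 439 and 0.905N_1 + N_2 = 502.
Substituting N_2 = 502 - 0.905N_1 into the first: N_1(1 - 0.299·0.905) = 439 - 0.299·502.
So N_1* = 289/0.729 = 396, and then N_2* = 502 - 0.905·396 = 144.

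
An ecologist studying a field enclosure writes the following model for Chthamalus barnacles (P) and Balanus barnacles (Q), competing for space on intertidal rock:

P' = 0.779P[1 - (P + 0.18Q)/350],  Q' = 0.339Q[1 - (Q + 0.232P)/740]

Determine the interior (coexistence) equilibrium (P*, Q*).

P* ≈ 226, Q* ≈ 688

Setting both brackets to zero gives the nullclines P + 0.18Q = 350 and 0.232P + Q = 740.
Substituting Q = 740 - 0.232P into the first: P(1 - 0.18·0.232) = 350 - 0.18·740.
So P* = 217/0.958 = 226, and then Q* = 740 - 0.232·226 = 688.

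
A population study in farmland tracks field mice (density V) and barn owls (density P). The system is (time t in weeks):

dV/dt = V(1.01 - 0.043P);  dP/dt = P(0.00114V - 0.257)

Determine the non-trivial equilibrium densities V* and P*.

V* ≈ 225, P* ≈ 23.5

Set dP/dt = 0 with P > 0: 0.00114V - 0.257 = 0, so V* = 0.257/0.00114 = 225.
Set dV/dt = 0 with V > 0: 1.01 - 0.043P = 0, so P* = 1.01/0.043 = 23.5.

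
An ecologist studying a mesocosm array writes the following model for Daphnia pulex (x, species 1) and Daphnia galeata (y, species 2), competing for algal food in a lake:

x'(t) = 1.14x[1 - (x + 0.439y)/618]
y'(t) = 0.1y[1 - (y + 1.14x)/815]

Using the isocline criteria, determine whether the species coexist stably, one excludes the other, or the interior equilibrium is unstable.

stable coexistence

Compare the nullcline intercepts: K1/α12 = 618/0.439 = 1410 > K2 = 815; K2/α21 = 815/1.14 = 715 > K1 = 618.
Since both inequalities hold, each species can invade when rare, so the interior equilibrium is stable.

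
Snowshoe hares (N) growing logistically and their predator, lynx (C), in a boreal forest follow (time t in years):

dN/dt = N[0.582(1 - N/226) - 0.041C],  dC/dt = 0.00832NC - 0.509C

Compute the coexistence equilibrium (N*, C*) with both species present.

From dC/dt = 0 with C > 0: 0.00832N* = 0.509, so N* = 61.2.
Substitute into dN/dt = 0: 0.582(1 - 61.2/226) = 0.041C*.
The bracket is 0.729, giving C* = 0.424/0.041 = 10.4.

N* ≈ 61.2, C* ≈ 10.4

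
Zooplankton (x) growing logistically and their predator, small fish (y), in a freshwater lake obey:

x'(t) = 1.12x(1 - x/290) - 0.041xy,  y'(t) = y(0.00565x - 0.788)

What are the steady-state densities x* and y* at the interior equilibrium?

From dy/dt = 0 with y > 0: 0.00565x* = 0.788, so x* = 139.
Substitute into dx/dt = 0: 1.12(1 - 139/290) = 0.041y*.
The bracket is 0.519, giving y* = 0.581/0.041 = 14.2.

x* ≈ 139, y* ≈ 14.2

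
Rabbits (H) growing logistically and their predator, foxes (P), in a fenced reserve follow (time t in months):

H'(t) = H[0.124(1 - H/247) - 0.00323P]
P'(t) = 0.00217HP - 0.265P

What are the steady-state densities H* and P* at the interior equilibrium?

H* ≈ 122, P* ≈ 19.4

From dP/dt = 0 with P > 0: 0.00217H* = 0.265, so H* = 122.
Substitute into dH/dt = 0: 0.124(1 - 122/247) = 0.00323P*.
The bracket is 0.506, giving P* = 0.0627/0.00323 = 19.4.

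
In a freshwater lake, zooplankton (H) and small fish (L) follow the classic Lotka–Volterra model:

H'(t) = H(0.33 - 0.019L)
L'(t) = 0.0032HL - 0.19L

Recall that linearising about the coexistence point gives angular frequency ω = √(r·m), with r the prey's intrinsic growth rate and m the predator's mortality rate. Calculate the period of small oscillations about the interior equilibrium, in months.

T ≈ 25.1 months

Here r = 0.33 and m = 0.19, so r·m = 0.0627.
ω = √0.0627 = 0.25 per month, hence T = 2π/ω ≈ 25.1 months.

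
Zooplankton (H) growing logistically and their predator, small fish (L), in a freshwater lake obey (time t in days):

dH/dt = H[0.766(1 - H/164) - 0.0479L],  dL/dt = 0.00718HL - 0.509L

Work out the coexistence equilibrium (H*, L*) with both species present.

From dL/dt = 0 with L > 0: 0.00718H* = 0.509, so H* = 70.9.
Substitute into dH/dt = 0: 0.766(1 - 70.9/164) = 0.0479L*.
The bracket is 0.568, giving L* = 0.435/0.0479 = 9.08.

H* ≈ 70.9, L* ≈ 9.08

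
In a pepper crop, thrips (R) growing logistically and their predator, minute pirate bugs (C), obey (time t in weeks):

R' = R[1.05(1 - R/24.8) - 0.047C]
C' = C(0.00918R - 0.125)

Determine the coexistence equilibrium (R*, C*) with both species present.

R* ≈ 13.6, C* ≈ 10.1

From dC/dt = 0 with C > 0: 0.00918R* = 0.125, so R* = 13.6.
Substitute into dR/dt = 0: 1.05(1 - 13.6/24.8) = 0.047C*.
The bracket is 0.451, giving C* = 0.473/0.047 = 10.1.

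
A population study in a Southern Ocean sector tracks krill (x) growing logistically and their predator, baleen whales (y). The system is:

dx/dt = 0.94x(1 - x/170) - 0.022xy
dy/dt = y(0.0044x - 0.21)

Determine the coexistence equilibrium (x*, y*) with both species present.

x* ≈ 47.7, y* ≈ 30.7

From dy/dt = 0 with y > 0: 0.0044x* = 0.21, so x* = 47.7.
Substitute into dx/dt = 0: 0.94(1 - 47.7/170) = 0.022y*.
The bracket is 0.719, giving y* = 0.676/0.022 = 30.7.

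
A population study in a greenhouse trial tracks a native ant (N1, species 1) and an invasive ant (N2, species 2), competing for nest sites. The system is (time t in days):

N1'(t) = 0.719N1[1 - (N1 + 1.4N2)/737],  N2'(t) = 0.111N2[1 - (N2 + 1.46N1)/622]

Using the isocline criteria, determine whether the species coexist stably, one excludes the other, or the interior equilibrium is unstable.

unstable coexistence (outcome depends on initial conditions)

Compare the nullcline intercepts: K1/α12 = 737/1.4 = 526 < K2 = 622; K2/α21 = 622/1.46 = 426 < K1 = 737.
Since both are reversed, neither can invade when rare; the interior point is a saddle.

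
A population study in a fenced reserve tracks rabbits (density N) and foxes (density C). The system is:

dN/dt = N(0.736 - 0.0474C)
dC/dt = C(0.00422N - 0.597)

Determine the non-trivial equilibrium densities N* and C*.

N* ≈ 141, C* ≈ 15.5

Set dC/dt = 0 with C > 0: 0.00422N - 0.597 = 0, so N* = 0.597/0.00422 = 141.
Set dN/dt = 0 with N > 0: 0.736 - 0.0474C = 0, so C* = 0.736/0.0474 = 15.5.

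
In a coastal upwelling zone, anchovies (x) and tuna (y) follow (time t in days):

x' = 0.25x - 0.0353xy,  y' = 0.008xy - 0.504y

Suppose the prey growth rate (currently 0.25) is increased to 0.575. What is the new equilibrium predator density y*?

At the interior fixed point, setting dx/dt = 0 with x > 0 fixes y* = (prey growth rate)/(xy coefficient) — independent of the other coefficients.
With the change, y* = 0.575/0.0353 = 16.3; it rises from 7.08.

y* ≈ 16.3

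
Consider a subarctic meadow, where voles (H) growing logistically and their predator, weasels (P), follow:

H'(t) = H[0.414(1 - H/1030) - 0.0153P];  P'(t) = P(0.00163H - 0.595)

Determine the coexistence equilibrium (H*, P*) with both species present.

From dP/dt = 0 with P > 0: 0.00163H* = 0.595, so H* = 365.
Substitute into dH/dt = 0: 0.414(1 - 365/1030) = 0.0153P*.
The bracket is 0.646, giving P* = 0.267/0.0153 = 17.5.

H* ≈ 365, P* ≈ 17.5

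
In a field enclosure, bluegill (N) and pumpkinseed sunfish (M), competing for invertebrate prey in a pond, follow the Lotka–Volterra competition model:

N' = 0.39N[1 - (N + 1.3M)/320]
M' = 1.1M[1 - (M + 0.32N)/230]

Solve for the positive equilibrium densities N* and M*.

Setting both brackets to zero gives the nullclines N + 1.3M = 320 and 0.32N + M = 230.
Substituting M = 230 - 0.32N into the first: N(1 - 1.3·0.32) = 320 - 1.3·230.
So N* = 21/0.584 = 36, and then M* = 230 - 0.32·36 = 218.

N* ≈ 36, M* ≈ 218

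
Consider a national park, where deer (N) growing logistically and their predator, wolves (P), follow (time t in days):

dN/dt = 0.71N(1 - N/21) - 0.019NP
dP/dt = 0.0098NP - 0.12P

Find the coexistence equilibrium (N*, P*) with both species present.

N* ≈ 12.2, P* ≈ 15.6

From dP/dt = 0 with P > 0: 0.0098N* = 0.12, so N* = 12.2.
Substitute into dN/dt = 0: 0.71(1 - 12.2/21) = 0.019P*.
The bracket is 0.417, giving P* = 0.296/0.019 = 15.6.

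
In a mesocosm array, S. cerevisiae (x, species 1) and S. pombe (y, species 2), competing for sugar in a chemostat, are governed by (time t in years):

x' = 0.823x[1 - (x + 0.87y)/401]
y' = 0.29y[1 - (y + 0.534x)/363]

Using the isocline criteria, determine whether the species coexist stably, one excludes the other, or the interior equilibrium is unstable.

Compare the nullcline intercepts: K1/α12 = 401/0.87 = 461 > K2 = 363; K2/α21 = 363/0.534 = 680 > K1 = 401.
Since both inequalities hold, each species can invade when rare, so the interior equilibrium is stable.

stable coexistence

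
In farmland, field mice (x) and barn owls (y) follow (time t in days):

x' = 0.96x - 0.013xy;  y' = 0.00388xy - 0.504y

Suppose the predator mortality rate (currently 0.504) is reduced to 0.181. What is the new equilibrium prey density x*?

At the interior fixed point, setting dy/dt = 0 with y > 0 fixes x* = (predator death rate)/(xy coefficient) — independent of the other coefficients.
With the change, x* = 0.181/0.00388 = 46.6; it falls from 130.

x* ≈ 46.6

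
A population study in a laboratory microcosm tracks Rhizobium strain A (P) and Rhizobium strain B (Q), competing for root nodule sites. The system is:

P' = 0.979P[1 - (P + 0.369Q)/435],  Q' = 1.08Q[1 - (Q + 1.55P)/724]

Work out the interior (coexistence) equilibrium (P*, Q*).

P* ≈ 392, Q* ≈ 116

Setting both brackets to zero gives the nullclines P + 0.369Q = 435 and 1.55P + Q = 724.
Substituting Q = 724 - 1.55P into the first: P(1 - 0.369·1.55) = 435 - 0.369·724.
So P* = 168/0.428 = 392, and then Q* = 724 - 1.55·392 = 116.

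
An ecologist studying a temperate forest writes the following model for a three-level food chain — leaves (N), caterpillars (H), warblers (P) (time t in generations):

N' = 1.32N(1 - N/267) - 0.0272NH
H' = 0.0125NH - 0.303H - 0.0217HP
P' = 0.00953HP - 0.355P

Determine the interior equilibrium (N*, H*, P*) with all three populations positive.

N* ≈ 62.1, H* ≈ 37.3, P* ≈ 21.8

From dP/dt = 0: 0.00953H* = 0.355, so H* = 37.3.
From dN/dt = 0: 1.32(1 - N*/267) = 0.0272·37.3, giving N* = 267·(1 - 0.768) = 62.1.
From dH/dt = 0: 0.0125·62.1 - 0.303 = 0.0217P*, so P* = 0.473/0.0217 = 21.8.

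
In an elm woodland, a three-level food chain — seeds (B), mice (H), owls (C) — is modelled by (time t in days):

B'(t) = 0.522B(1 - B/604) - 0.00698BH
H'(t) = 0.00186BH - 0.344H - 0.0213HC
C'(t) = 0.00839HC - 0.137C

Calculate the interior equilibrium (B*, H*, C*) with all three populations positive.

B* ≈ 472, H* ≈ 16.3, C* ≈ 25.1

From dC/dt = 0: 0.00839H* = 0.137, so H* = 16.3.
From dB/dt = 0: 0.522(1 - B*/604) = 0.00698·16.3, giving B* = 604·(1 - 0.218) = 472.
From dH/dt = 0: 0.00186·472 - 0.344 = 0.0213C*, so C* = 0.534/0.0213 = 25.1.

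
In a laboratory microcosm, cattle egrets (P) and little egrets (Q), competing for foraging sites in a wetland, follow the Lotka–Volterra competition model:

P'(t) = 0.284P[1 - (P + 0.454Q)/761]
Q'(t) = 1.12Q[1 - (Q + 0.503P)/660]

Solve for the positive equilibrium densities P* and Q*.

P* ≈ 598, Q* ≈ 359

Setting both brackets to zero gives the nullclines P + 0.454Q = 761 and 0.503P + Q = 660.
Substituting Q = 660 - 0.503P into the first: P(1 - 0.454·0.503) = 761 - 0.454·660.
So P* = 461/0.772 = 598, and then Q* = 660 - 0.503·598 = 359.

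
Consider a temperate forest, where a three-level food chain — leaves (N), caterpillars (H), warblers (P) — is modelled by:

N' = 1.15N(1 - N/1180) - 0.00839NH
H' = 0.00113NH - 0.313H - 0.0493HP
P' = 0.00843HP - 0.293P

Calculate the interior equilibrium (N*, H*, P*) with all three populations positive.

From dP/dt = 0: 0.00843H* = 0.293, so H* = 34.8.
From dN/dt = 0: 1.15(1 - N*/1180) = 0.00839·34.8, giving N* = 1180·(1 - 0.254) = 881.
From dH/dt = 0: 0.00113·881 - 0.313 = 0.0493P*, so P* = 0.682/0.0493 = 13.8.

N* ≈ 881, H* ≈ 34.8, P* ≈ 13.8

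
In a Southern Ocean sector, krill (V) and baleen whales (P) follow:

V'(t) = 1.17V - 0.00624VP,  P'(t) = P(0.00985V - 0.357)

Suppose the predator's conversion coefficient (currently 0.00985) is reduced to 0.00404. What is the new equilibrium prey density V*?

V* ≈ 88.4

At the interior fixed point, setting dP/dt = 0 with P > 0 fixes V* = (predator death rate)/(VP coefficient) — independent of the other coefficients.
With the change, V* = 0.357/0.00404 = 88.4; it rises from 36.2.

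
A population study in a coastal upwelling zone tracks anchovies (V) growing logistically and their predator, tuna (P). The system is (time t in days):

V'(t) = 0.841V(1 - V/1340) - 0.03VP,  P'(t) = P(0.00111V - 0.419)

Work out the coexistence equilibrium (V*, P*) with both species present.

From dP/dt = 0 with P > 0: 0.00111V* = 0.419, so V* = 377.
Substitute into dV/dt = 0: 0.841(1 - 377/1340) = 0.03P*.
The bracket is 0.718, giving P* = 0.604/0.03 = 20.1.

V* ≈ 377, P* ≈ 20.1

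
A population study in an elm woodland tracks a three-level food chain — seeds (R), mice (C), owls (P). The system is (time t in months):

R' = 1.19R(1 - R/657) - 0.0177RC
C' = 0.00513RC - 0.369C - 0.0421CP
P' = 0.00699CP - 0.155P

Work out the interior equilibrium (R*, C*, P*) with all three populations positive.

From dP/dt = 0: 0.00699C* = 0.155, so C* = 22.2.
From dR/dt = 0: 1.19(1 - R*/657) = 0.0177·22.2, giving R* = 657·(1 - 0.33) = 440.
From dC/dt = 0: 0.00513·440 - 0.369 = 0.0421P*, so P* = 1.89/0.0421 = 44.9.

R* ≈ 440, C* ≈ 22.2, P* ≈ 44.9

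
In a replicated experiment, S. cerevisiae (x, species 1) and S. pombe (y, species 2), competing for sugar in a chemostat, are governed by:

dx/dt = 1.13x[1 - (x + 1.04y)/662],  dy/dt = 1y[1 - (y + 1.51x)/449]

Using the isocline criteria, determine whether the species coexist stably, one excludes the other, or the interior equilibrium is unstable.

species 1 excludes species 2

Compare the nullcline intercepts: K1/α12 = 662/1.04 = 637 > K2 = 449; K2/α21 = 449/1.51 = 297 < K1 = 662.
Since the inequalities point opposite ways, species 1 can invade but species 2 cannot.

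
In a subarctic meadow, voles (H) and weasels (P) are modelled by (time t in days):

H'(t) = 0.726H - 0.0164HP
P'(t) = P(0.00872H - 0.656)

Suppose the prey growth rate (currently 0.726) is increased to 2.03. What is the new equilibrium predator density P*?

At the interior fixed point, setting dH/dt = 0 with H > 0 fixes P* = (prey growth rate)/(HP coefficient) — independent of the other coefficients.
With the change, P* = 2.03/0.0164 = 124; it rises from 44.3.

P* ≈ 124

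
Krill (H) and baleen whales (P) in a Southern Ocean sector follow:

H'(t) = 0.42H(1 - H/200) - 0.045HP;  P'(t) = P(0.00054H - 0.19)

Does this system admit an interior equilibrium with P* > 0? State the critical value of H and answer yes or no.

The predator equation gives dP/dt > 0 only when H > 0.19/0.00054 = 352.
Without the predator, H → K = 200. Since 200 < 352, the predator cannot invade.

Threshold H = 352; K < 352, so no, the predator goes extinct.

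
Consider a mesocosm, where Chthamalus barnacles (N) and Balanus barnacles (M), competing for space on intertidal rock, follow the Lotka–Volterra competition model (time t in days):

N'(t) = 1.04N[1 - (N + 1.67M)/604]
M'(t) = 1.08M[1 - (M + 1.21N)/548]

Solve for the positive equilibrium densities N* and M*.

N* ≈ 305, M* ≈ 179

Setting both brackets to zero gives the nullclines N + 1.67M = 604 and 1.21N + M = 548.
Substituting M = 548 - 1.21N into the first: N(1 - 1.67·1.21) = 604 - 1.67·548.
So N* = -311/-1.02 = 305, and then M* = 548 - 1.21·305 = 179.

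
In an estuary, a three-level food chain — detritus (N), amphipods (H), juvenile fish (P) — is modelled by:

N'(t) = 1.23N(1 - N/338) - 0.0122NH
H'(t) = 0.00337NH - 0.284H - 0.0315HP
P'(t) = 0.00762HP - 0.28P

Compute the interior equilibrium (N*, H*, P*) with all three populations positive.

From dP/dt = 0: 0.00762H* = 0.28, so H* = 36.7.
From dN/dt = 0: 1.23(1 - N*/338) = 0.0122·36.7, giving N* = 338·(1 - 0.364) = 215.
From dH/dt = 0: 0.00337·215 - 0.284 = 0.0315P*, so P* = 0.44/0.0315 = 14.

N* ≈ 215, H* ≈ 36.7, P* ≈ 14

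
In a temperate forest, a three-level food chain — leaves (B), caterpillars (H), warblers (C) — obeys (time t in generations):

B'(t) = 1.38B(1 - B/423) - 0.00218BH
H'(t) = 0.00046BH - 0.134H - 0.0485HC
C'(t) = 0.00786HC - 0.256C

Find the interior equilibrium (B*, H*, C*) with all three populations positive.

From dC/dt = 0: 0.00786H* = 0.256, so H* = 32.6.
From dB/dt = 0: 1.38(1 - B*/423) = 0.00218·32.6, giving B* = 423·(1 - 0.0515) = 401.
From dH/dt = 0: 0.00046·401 - 0.134 = 0.0485C*, so C* = 0.0506/0.0485 = 1.04.

B* ≈ 401, H* ≈ 32.6, C* ≈ 1.04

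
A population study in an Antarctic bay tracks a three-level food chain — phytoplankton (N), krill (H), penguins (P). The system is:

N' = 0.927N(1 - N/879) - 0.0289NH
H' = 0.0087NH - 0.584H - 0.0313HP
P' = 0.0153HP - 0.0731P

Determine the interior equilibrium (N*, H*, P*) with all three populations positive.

N* ≈ 748, H* ≈ 4.78, P* ≈ 189

From dP/dt = 0: 0.0153H* = 0.0731, so H* = 4.78.
From dN/dt = 0: 0.927(1 - N*/879) = 0.0289·4.78, giving N* = 879·(1 - 0.149) = 748.
From dH/dt = 0: 0.0087·748 - 0.584 = 0.0313P*, so P* = 5.92/0.0313 = 189.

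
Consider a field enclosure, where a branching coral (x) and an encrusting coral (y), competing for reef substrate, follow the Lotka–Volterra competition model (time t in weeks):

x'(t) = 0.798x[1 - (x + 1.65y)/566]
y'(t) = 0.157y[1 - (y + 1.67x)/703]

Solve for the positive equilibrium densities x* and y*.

Setting both brackets to zero gives the nullclines x + 1.65y = 566 and 1.67x + y = 703.
Substituting y = 703 - 1.67x into the first: x(1 - 1.65·1.67) = 566 - 1.65·703.
So x* = -594/-1.76 = 338, and then y* = 703 - 1.67·338 = 138.

x* ≈ 338, y* ≈ 138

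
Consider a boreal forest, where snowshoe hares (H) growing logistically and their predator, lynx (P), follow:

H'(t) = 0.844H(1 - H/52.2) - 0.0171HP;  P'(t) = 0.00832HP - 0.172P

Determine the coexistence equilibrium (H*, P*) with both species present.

From dP/dt = 0 with P > 0: 0.00832H* = 0.172, so H* = 20.7.
Substitute into dH/dt = 0: 0.844(1 - 20.7/52.2) = 0.0171P*.
The bracket is 0.604, giving P* = 0.51/0.0171 = 29.8.

H* ≈ 20.7, P* ≈ 29.8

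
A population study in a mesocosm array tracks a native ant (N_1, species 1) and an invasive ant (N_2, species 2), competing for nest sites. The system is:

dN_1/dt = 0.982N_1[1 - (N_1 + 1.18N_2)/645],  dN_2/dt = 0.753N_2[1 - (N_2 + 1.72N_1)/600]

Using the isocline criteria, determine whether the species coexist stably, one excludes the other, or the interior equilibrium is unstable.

unstable coexistence (outcome depends on initial conditions)

Compare the nullcline intercepts: K1/α12 = 645/1.18 = 547 < K2 = 600; K2/α21 = 600/1.72 = 349 < K1 = 645.
Since both are reversed, neither can invade when rare; the interior point is a saddle.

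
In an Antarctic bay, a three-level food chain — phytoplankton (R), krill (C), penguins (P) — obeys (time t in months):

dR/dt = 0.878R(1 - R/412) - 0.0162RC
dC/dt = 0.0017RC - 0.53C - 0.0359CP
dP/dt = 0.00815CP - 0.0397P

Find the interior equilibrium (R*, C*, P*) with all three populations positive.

R* ≈ 375, C* ≈ 4.87, P* ≈ 2.99

From dP/dt = 0: 0.00815C* = 0.0397, so C* = 4.87.
From dR/dt = 0: 0.878(1 - R*/412) = 0.0162·4.87, giving R* = 412·(1 - 0.0899) = 375.
From dC/dt = 0: 0.0017·375 - 0.53 = 0.0359P*, so P* = 0.107/0.0359 = 2.99.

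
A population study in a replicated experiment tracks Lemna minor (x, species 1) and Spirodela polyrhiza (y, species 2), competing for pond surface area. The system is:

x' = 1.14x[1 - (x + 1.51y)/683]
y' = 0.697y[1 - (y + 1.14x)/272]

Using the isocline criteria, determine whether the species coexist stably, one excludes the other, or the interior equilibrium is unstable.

Compare the nullcline intercepts: K1/α12 = 683/1.51 = 452 > K2 = 272; K2/α21 = 272/1.14 = 239 < K1 = 683.
Since the inequalities point opposite ways, species 1 can invade but species 2 cannot.

species 1 excludes species 2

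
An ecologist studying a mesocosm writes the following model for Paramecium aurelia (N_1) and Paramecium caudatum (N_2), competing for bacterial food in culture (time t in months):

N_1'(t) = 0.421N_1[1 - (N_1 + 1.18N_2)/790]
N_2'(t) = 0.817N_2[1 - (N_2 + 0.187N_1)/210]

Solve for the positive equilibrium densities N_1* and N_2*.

Setting both brackets to zero gives the nullclines N_1 + 1.18N_2 = 790 and 0.187N_1 + N_2 = 210.
Substituting N_2 = 210 - 0.187N_1 into the first: N_1(1 - 1.18·0.187) = 790 - 1.18·210.
So N_1* = 542/0.779 = 696, and then N_2* = 210 - 0.187·696 = 79.9.

N_1* ≈ 696, N_2* ≈ 79.9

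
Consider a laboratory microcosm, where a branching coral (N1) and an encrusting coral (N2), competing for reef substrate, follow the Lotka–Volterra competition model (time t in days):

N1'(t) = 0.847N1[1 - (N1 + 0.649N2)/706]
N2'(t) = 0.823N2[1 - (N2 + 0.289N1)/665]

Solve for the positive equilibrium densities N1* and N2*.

N1* ≈ 338, N2* ≈ 567

Setting both brackets to zero gives the nullclines N1 + 0.649N2 = 706 and 0.289N1 + N2 = 665.
Substituting N2 = 665 - 0.289N1 into the first: N1(1 - 0.649·0.289) = 706 - 0.649·665.
So N1* = 274/0.812 = 338, and then N2* = 665 - 0.289·338 = 567.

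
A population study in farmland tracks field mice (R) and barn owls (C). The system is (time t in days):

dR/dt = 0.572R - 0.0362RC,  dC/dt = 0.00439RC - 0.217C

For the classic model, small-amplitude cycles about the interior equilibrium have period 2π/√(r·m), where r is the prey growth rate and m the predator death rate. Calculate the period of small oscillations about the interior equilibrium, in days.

Here r = 0.572 and m = 0.217, so r·m = 0.124.
ω = √0.124 = 0.352 per day, hence T = 2π/ω ≈ 17.8 days.

T ≈ 17.8 days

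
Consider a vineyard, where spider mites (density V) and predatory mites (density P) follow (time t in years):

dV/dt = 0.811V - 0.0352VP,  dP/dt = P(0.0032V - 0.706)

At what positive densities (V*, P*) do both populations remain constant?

V* ≈ 221, P* ≈ 23

Set dP/dt = 0 with P > 0: 0.0032V - 0.706 = 0, so V* = 0.706/0.0032 = 221.
Set dV/dt = 0 with V > 0: 0.811 - 0.0352P = 0, so P* = 0.811/0.0352 = 23.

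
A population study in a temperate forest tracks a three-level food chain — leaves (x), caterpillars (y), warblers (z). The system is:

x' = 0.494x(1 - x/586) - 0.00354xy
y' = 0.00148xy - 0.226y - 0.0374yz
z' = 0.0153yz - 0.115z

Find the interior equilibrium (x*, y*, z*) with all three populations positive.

From dz/dt = 0: 0.0153y* = 0.115, so y* = 7.52.
From dx/dt = 0: 0.494(1 - x*/586) = 0.00354·7.52, giving x* = 586·(1 - 0.0539) = 554.
From dy/dt = 0: 0.00148·554 - 0.226 = 0.0374z*, so z* = 0.595/0.0374 = 15.9.

x* ≈ 554, y* ≈ 7.52, z* ≈ 15.9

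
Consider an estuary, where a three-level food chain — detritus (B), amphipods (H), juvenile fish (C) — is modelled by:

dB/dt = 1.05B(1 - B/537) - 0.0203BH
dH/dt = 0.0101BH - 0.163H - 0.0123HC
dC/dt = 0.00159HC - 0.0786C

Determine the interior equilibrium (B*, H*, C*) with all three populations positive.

From dC/dt = 0: 0.00159H* = 0.0786, so H* = 49.4.
From dB/dt = 0: 1.05(1 - B*/537) = 0.0203·49.4, giving B* = 537·(1 - 0.956) = 23.8.
From dH/dt = 0: 0.0101·23.8 - 0.163 = 0.0123C*, so C* = 0.0771/0.0123 = 6.27.

B* ≈ 23.8, H* ≈ 49.4, C* ≈ 6.27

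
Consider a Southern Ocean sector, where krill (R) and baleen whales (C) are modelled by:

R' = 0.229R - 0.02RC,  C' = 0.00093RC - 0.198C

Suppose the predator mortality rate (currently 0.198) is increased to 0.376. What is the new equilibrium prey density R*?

At the interior fixed point, setting dC/dt = 0 with C > 0 fixes R* = (predator death rate)/(RC coefficient) — independent of the other coefficients.
With the change, R* = 0.376/0.00093 = 404; it rises from 213.

R* ≈ 404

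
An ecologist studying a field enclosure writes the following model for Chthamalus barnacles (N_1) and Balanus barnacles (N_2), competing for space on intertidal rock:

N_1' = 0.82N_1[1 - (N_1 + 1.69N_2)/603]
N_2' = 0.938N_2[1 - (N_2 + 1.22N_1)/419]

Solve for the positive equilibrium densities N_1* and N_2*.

N_1* ≈ 99, N_2* ≈ 298

Setting both brackets to zero gives the nullclines N_1 + 1.69N_2 = 603 and 1.22N_1 + N_2 = 419.
Substituting N_2 = 419 - 1.22N_1 into the first: N_1(1 - 1.69·1.22) = 603 - 1.69·419.
So N_1* = -105/-1.06 = 99, and then N_2* = 419 - 1.22·99 = 298.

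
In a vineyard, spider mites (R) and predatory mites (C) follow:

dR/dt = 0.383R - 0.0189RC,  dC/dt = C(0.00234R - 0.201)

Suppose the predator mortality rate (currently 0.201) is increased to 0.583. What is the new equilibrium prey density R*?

At the interior fixed point, setting dC/dt = 0 with C > 0 fixes R* = (predator death rate)/(RC coefficient) — independent of the other coefficients.
With the change, R* = 0.583/0.00234 = 249; it rises from 85.9.

R* ≈ 249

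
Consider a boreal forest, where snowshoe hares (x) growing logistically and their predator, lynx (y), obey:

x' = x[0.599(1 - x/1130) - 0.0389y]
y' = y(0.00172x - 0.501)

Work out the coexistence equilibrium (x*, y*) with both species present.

x* ≈ 291, y* ≈ 11.4

From dy/dt = 0 with y > 0: 0.00172x* = 0.501, so x* = 291.
Substitute into dx/dt = 0: 0.599(1 - 291/1130) = 0.0389y*.
The bracket is 0.742, giving y* = 0.445/0.0389 = 11.4.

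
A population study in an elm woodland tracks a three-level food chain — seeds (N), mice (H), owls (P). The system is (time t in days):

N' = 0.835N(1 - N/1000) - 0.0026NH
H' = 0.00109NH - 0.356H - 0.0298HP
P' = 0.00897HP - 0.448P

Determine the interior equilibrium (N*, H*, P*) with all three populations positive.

From dP/dt = 0: 0.00897H* = 0.448, so H* = 49.9.
From dN/dt = 0: 0.835(1 - N*/1000) = 0.0026·49.9, giving N* = 1000·(1 - 0.156) = 844.
From dH/dt = 0: 0.00109·844 - 0.356 = 0.0298P*, so P* = 0.564/0.0298 = 18.9.

N* ≈ 844, H* ≈ 49.9, P* ≈ 18.9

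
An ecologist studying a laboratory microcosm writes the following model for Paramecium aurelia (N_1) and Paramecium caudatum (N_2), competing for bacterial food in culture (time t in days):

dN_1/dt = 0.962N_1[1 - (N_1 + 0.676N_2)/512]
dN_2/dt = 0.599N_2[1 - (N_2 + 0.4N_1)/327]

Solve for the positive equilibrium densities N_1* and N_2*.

N_1* ≈ 399, N_2* ≈ 167

Setting both brackets to zero gives the nullclines N_1 + 0.676N_2 = 512 and 0.4N_1 + N_2 = 327.
Substituting N_2 = 327 - 0.4N_1 into the first: N_1(1 - 0.676·0.4) = 512 - 0.676·327.
So N_1* = 291/0.73 = 399, and then N_2* = 327 - 0.4·399 = 167.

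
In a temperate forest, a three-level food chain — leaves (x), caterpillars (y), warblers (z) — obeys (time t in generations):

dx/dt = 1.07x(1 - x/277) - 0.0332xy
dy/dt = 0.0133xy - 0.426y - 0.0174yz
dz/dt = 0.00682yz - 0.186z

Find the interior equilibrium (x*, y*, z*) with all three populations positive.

From dz/dt = 0: 0.00682y* = 0.186, so y* = 27.3.
From dx/dt = 0: 1.07(1 - x*/277) = 0.0332·27.3, giving x* = 277·(1 - 0.846) = 42.6.
From dy/dt = 0: 0.0133·42.6 - 0.426 = 0.0174z*, so z* = 0.141/0.0174 = 8.08.

x* ≈ 42.6, y* ≈ 27.3, z* ≈ 8.08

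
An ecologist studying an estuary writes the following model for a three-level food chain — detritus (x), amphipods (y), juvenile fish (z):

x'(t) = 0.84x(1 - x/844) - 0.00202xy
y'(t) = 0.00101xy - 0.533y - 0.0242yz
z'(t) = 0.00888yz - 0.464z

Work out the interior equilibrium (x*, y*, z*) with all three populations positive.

From dz/dt = 0: 0.00888y* = 0.464, so y* = 52.3.
From dx/dt = 0: 0.84(1 - x*/844) = 0.00202·52.3, giving x* = 844·(1 - 0.126) = 738.
From dy/dt = 0: 0.00101·738 - 0.533 = 0.0242z*, so z* = 0.212/0.0242 = 8.77.

x* ≈ 738, y* ≈ 52.3, z* ≈ 8.77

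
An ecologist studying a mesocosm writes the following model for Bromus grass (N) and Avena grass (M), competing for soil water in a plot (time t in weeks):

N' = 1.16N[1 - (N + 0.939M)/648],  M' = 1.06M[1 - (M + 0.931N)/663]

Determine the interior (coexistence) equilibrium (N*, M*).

Setting both brackets to zero gives the nullclines N + 0.939M = 648 and 0.931N + M = 663.
Substituting M = 663 - 0.931N into the first: N(1 - 0.939·0.931) = 648 - 0.939·663.
So N* = 25.4/0.126 = 202, and then M* = 663 - 0.931·202 = 475.

N* ≈ 202, M* ≈ 475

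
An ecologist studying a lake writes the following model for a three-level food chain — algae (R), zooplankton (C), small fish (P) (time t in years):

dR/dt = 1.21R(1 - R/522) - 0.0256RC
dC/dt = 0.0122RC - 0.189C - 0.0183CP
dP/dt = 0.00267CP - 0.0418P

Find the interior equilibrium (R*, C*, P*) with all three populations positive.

R* ≈ 349, C* ≈ 15.7, P* ≈ 222

From dP/dt = 0: 0.00267C* = 0.0418, so C* = 15.7.
From dR/dt = 0: 1.21(1 - R*/522) = 0.0256·15.7, giving R* = 522·(1 - 0.331) = 349.
From dC/dt = 0: 0.0122·349 - 0.189 = 0.0183P*, so P* = 4.07/0.0183 = 222.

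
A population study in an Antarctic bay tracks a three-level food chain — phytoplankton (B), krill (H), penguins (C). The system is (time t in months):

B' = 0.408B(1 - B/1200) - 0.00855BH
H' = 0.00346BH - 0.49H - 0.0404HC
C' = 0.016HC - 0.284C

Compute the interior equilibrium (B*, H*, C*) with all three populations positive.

B* ≈ 754, H* ≈ 17.7, C* ≈ 52.4

From dC/dt = 0: 0.016H* = 0.284, so H* = 17.7.
From dB/dt = 0: 0.408(1 - B*/1200) = 0.00855·17.7, giving B* = 1200·(1 - 0.372) = 754.
From dH/dt = 0: 0.00346·754 - 0.49 = 0.0404C*, so C* = 2.12/0.0404 = 52.4.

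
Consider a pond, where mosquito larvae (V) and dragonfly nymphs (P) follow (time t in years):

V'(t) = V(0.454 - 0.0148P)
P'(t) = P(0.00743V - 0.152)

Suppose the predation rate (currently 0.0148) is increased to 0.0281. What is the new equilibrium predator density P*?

At the interior fixed point, setting dV/dt = 0 with V > 0 fixes P* = (prey growth rate)/(VP coefficient) — independent of the other coefficients.
With the change, P* = 0.454/0.0281 = 16.2; it falls from 30.7.

P* ≈ 16.2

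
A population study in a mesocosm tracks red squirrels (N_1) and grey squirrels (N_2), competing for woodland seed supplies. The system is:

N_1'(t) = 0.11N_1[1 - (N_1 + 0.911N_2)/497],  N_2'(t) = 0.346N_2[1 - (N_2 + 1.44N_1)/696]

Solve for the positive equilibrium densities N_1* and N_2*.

N_1* ≈ 440, N_2* ≈ 63.1

Setting both brackets to zero gives the nullclines N_1 + 0.911N_2 = 497 and 1.44N_1 + N_2 = 696.
Substituting N_2 = 696 - 1.44N_1 into the first: N_1(1 - 0.911·1.44) = 497 - 0.911·696.
So N_1* = -137/-0.312 = 440, and then N_2* = 696 - 1.44·440 = 63.1.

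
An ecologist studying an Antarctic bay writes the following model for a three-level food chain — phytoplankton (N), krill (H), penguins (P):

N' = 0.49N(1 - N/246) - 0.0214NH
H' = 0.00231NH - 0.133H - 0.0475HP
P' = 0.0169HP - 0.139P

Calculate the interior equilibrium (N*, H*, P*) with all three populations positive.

From dP/dt = 0: 0.0169H* = 0.139, so H* = 8.22.
From dN/dt = 0: 0.49(1 - N*/246) = 0.0214·8.22, giving N* = 246·(1 - 0.359) = 158.
From dH/dt = 0: 0.00231·158 - 0.133 = 0.0475P*, so P* = 0.231/0.0475 = 4.87.

N* ≈ 158, H* ≈ 8.22, P* ≈ 4.87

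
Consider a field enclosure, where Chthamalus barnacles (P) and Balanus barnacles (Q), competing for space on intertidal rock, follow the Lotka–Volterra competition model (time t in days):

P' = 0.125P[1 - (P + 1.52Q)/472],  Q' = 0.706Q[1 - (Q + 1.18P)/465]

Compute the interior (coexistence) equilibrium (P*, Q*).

Setting both brackets to zero gives the nullclines P + 1.52Q = 472 and 1.18P + Q = 465.
Substituting Q = 465 - 1.18P into the first: P(1 - 1.52·1.18) = 472 - 1.52·465.
So P* = -235/-0.794 = 296, and then Q* = 465 - 1.18·296 = 116.

P* ≈ 296, Q* ≈ 116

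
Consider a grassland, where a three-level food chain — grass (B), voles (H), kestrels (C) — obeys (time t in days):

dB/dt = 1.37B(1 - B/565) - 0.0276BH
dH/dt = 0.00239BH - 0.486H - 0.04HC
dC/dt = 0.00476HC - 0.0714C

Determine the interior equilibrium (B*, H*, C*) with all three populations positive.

B* ≈ 394, H* ≈ 15, C* ≈ 11.4

From dC/dt = 0: 0.00476H* = 0.0714, so H* = 15.
From dB/dt = 0: 1.37(1 - B*/565) = 0.0276·15, giving B* = 565·(1 - 0.302) = 394.
From dH/dt = 0: 0.00239·394 - 0.486 = 0.04C*, so C* = 0.456/0.04 = 11.4.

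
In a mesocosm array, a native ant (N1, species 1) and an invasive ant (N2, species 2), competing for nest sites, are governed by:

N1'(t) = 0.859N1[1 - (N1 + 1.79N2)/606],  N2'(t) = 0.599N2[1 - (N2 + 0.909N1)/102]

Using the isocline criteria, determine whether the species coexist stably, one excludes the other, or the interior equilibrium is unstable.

species 1 excludes species 2

Compare the nullcline intercepts: K1/α12 = 606/1.79 = 339 > K2 = 102; K2/α21 = 102/0.909 = 112 < K1 = 606.
Since the inequalities point opposite ways, species 1 can invade but species 2 cannot.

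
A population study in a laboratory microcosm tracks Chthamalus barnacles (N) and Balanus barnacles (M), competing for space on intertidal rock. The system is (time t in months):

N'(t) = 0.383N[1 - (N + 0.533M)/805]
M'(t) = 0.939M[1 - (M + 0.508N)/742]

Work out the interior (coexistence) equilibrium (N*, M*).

N* ≈ 562, M* ≈ 457

Setting both brackets to zero gives the nullclines N + 0.533M = 805 and 0.508N + M = 742.
Substituting M = 742 - 0.508N into the first: N(1 - 0.533·0.508) = 805 - 0.533·742.
So N* = 410/0.729 = 562, and then M* = 742 - 0.508·562 = 457.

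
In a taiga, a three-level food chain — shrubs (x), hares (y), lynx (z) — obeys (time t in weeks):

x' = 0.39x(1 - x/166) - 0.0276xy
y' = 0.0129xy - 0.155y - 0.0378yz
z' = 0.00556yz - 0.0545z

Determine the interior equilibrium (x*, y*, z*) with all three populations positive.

From dz/dt = 0: 0.00556y* = 0.0545, so y* = 9.8.
From dx/dt = 0: 0.39(1 - x*/166) = 0.0276·9.8, giving x* = 166·(1 - 0.694) = 50.8.
From dy/dt = 0: 0.0129·50.8 - 0.155 = 0.0378z*, so z* = 0.501/0.0378 = 13.3.

x* ≈ 50.8, y* ≈ 9.8, z* ≈ 13.3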